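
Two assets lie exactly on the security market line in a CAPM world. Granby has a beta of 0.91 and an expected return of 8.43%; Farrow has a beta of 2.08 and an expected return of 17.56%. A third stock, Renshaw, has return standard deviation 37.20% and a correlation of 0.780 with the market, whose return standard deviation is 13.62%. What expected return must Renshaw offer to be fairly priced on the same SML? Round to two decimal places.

17.95%

MRP = (17.56% − 8.43%) / (2.08 − 0.91) = 7.8034%
R_f = 8.43% − 0.91 × 7.8034% = 1.3289%
β_Renshaw = ρ·σ_i/σ_m = 0.780 × 37.20 / 13.62 = 2.1304
E(R_Renshaw) = R_f + β × MRP = 1.3289% + 2.1304 × 7.8034% = 17.95%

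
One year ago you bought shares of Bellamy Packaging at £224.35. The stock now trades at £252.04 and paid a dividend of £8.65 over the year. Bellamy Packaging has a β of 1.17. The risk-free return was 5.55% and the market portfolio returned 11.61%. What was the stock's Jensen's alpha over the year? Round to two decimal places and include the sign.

Realised HPR = (P1 + D1 − P0) / P0 = (252.04 + 8.65 − 224.35) / 224.35 = 36.34 / 224.35 = 16.1979%
MRP = 11.61% − 5.55% = 6.06%
CAPM required = R_f + β·MRP = 5.55% + 1.17 × 6.06% = 12.6402%
α = realised − required = 16.1979% − 12.6402% = +3.56%

+3.56%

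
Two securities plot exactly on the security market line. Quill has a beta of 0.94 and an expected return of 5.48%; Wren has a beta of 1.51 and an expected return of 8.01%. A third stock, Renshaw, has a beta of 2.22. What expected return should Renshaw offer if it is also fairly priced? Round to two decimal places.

11.16%

MRP (SML slope) = (8.01% − 5.48%) / (1.51 − 0.94) = 2.53% / 0.57 = 4.4386%
R_f (intercept) = 5.48% − 0.94 × 4.4386% = 1.3077%
E(R_Renshaw) = R_f + β × MRP = 1.3077% + 2.22 × 4.4386% = 11.16%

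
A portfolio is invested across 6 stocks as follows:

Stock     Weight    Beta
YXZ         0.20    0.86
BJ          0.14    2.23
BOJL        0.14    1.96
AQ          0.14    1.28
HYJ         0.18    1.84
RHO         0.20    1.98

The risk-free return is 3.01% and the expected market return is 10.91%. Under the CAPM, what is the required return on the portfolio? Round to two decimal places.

β_P = Σ w_i β_i = 0.20×0.86 + 0.14×2.23 + 0.14×1.96 + 0.14×1.28 + 0.18×1.84 + 0.20×1.98 = 1.6650
MRP = 10.91% − 3.01% = 7.90%
E(R_P) = R_f + β_P × MRP = 3.01% + 1.6650 × 7.90% = 16.16%

16.16%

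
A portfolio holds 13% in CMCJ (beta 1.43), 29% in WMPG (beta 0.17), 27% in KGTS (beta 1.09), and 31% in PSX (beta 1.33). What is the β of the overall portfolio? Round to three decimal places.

β_P = Σ w_i β_i = 0.13×1.43 + 0.29×0.17 + 0.27×1.09 + 0.31×1.33 = 0.9418

0.942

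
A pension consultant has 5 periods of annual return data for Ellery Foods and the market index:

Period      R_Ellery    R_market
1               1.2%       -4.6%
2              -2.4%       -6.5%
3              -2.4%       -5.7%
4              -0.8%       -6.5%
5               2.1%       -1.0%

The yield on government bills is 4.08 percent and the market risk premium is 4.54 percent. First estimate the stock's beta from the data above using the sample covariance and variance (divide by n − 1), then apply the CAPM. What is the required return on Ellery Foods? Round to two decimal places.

7.46%

Mean R_i = (1.2 − 2.4 − 2.4 − 0.8 + 2.1) / 5 = -0.4600%
Mean R_m = (-4.6 − 6.5 − 5.7 − 6.5 − 1.0) / 5 = -4.8600%
Σ(R_i − R̄_i)(R_m − R̄_m) = 15.6820  ⇒  Cov = 15.6820 / 4 = 3.9205
Σ(R_m − R̄_m)² = 21.0520  ⇒  Var(R_m) = 21.0520 / 4 = 5.2630
β = Cov / Var(R_m) = 3.9205 / 5.2630 = 0.7449
E(R) = R_f + β × MRP = 4.08% + 0.7449 × 4.54% = 7.46%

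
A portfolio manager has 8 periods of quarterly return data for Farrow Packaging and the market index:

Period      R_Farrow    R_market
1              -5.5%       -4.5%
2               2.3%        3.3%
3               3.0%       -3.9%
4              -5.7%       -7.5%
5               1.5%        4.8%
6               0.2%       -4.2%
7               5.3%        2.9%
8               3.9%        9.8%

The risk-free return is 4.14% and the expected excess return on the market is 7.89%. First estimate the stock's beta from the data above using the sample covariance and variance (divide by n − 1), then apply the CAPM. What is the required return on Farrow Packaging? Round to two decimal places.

Mean R_i = (-5.5 + 2.3 + 3.0 − 5.7 + 1.5 + 0.2 + 5.3 + 3.9) / 8 = 0.6250%
Mean R_m = (-4.5 + 3.3 − 3.9 − 7.5 + 4.8 − 4.2 + 2.9 + 9.8) / 8 = 0.0875%
Σ(R_i − R̄_i)(R_m − R̄_m) = 122.9025  ⇒  Cov = 122.9025 / 7 = 17.5575
Σ(R_m − R̄_m)² = 247.6688  ⇒  Var(R_m) = 247.6688 / 7 = 35.3813
β = Cov / Var(R_m) = 17.5575 / 35.3813 = 0.4962
E(R) = R_f + β × MRP = 4.14% + 0.4962 × 7.89% = 8.06%

8.06%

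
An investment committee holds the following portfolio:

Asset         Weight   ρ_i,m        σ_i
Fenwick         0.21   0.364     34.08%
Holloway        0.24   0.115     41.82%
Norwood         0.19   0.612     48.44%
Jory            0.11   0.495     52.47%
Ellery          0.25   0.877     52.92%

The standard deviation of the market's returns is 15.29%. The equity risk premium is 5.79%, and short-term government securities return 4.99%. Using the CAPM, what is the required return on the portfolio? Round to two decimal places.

β_Fenwick = 0.364 × 34.08% / 15.29% = 0.8113
β_Holloway = 0.115 × 41.82% / 15.29% = 0.3145
β_Norwood = 0.612 × 48.44% / 15.29% = 1.9389
β_Jory = 0.495 × 52.47% / 15.29% = 1.6987
β_Ellery = 0.877 × 52.92% / 15.29% = 3.0354
β_P = Σ w_i β_i = 0.21×0.8113 + 0.24×0.3145 + 0.19×1.9389 + 0.11×1.6987 + 0.25×3.0354 = 1.5600
E(R_P) = R_f + β_P × MRP = 4.99% + 1.5600 × 5.79% = 14.02%

14.02%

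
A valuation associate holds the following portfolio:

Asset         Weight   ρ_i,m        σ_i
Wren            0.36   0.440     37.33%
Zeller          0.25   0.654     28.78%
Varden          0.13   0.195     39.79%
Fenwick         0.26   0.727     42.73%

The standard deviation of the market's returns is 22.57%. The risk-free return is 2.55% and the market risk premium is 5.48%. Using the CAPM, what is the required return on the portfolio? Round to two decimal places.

β_Wren = 0.440 × 37.33% / 22.57% = 0.7277
β_Zeller = 0.654 × 28.78% / 22.57% = 0.8339
β_Varden = 0.195 × 39.79% / 22.57% = 0.3438
β_Fenwick = 0.727 × 42.73% / 22.57% = 1.3764
β_P = Σ w_i β_i = 0.36×0.7277 + 0.25×0.8339 + 0.13×0.3438 + 0.26×1.3764 = 0.8730
E(R_P) = R_f + β_P × MRP = 2.55% + 0.8730 × 5.48% = 7.33%

7.33%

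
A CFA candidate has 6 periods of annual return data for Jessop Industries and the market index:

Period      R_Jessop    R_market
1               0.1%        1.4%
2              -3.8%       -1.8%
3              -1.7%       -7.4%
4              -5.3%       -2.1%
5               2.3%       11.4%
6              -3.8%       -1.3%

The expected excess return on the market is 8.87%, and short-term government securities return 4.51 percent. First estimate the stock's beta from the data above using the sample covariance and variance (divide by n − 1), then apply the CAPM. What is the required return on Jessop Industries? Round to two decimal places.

Mean R_i = (0.1 − 3.8 − 1.7 − 5.3 + 2.3 − 3.8) / 6 = -2.0333%
Mean R_m = (1.4 − 1.8 − 7.4 − 2.1 + 11.4 − 1.3) / 6 = 0.0333%
Σ(R_i − R̄_i)(R_m − R̄_m) = 62.2567  ⇒  Cov = 62.2567 / 5 = 12.4513
Σ(R_m − R̄_m)² = 196.0133  ⇒  Var(R_m) = 196.0133 / 5 = 39.2027
β = Cov / Var(R_m) = 12.4513 / 39.2027 = 0.3176
E(R) = R_f + β × MRP = 4.51% + 0.3176 × 8.87% = 7.33%

7.33%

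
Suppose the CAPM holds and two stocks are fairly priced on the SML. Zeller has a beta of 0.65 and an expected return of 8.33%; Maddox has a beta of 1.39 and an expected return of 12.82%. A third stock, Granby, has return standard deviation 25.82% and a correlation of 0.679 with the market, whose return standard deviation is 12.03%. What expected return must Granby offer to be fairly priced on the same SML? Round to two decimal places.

MRP = (12.82% − 8.33%) / (1.39 − 0.65) = 6.0676%
R_f = 8.33% − 0.65 × 6.0676% = 4.3861%
β_Granby = ρ·σ_i/σ_m = 0.679 × 25.82 / 12.03 = 1.4573
E(R_Granby) = R_f + β × MRP = 4.3861% + 1.4573 × 6.0676% = 13.23%

13.23%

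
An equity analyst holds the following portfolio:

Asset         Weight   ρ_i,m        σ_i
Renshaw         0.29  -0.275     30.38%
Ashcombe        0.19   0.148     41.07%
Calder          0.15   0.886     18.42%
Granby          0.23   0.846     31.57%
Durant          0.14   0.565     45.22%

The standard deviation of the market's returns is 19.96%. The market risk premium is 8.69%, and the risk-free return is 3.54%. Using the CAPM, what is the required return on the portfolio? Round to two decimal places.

8.29%

β_Renshaw = -0.275 × 30.38% / 19.96% = -0.4186
β_Ashcombe = 0.148 × 41.07% / 19.96% = 0.3045
β_Calder = 0.886 × 18.42% / 19.96% = 0.8176
β_Granby = 0.846 × 31.57% / 19.96% = 1.3381
β_Durant = 0.565 × 45.22% / 19.96% = 1.2800
β_P = Σ w_i β_i = 0.29×-0.4186 + 0.19×0.3045 + 0.15×0.8176 + 0.23×1.3381 + 0.14×1.2800 = 0.5461
E(R_P) = R_f + β_P × MRP = 3.54% + 0.5461 × 8.69% = 8.29%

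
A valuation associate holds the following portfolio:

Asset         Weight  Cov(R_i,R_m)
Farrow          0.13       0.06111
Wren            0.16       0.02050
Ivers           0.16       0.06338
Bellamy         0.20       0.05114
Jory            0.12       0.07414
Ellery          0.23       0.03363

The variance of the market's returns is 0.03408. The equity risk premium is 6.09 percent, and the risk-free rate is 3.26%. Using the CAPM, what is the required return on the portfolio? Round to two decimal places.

11.88%

β_Farrow = 0.06111 / 0.03408 = 1.7931
β_Wren = 0.02050 / 0.03408 = 0.6015
β_Ivers = 0.06338 / 0.03408 = 1.8597
β_Bellamy = 0.05114 / 0.03408 = 1.5006
β_Jory = 0.07414 / 0.03408 = 2.1755
β_Ellery = 0.03363 / 0.03408 = 0.9868
β_P = Σ w_i β_i = 0.13×1.7931 + 0.16×0.6015 + 0.16×1.8597 + 0.20×1.5006 + 0.12×2.1755 + 0.23×0.9868 = 1.4150
E(R_P) = R_f + β_P × MRP = 3.26% + 1.4150 × 6.09% = 11.88%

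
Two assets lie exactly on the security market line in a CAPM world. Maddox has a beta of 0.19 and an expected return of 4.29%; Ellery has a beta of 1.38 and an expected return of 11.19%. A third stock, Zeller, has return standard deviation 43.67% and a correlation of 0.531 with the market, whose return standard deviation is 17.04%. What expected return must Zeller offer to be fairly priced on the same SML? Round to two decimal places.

MRP = (11.19% − 4.29%) / (1.38 − 0.19) = 5.7983%
R_f = 4.29% − 0.19 × 5.7983% = 3.1883%
β_Zeller = ρ·σ_i/σ_m = 0.531 × 43.67 / 17.04 = 1.3608
E(R_Zeller) = R_f + β × MRP = 3.1883% + 1.3608 × 5.7983% = 11.08%

11.08%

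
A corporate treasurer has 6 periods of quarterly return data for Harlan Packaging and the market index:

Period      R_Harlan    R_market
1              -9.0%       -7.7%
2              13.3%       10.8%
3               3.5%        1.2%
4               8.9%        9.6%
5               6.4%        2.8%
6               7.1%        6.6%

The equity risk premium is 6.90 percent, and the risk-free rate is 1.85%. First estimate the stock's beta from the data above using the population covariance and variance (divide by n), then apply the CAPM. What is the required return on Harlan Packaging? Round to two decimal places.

9.34%

Mean R_i = (-9.0 + 13.3 + 3.5 + 8.9 + 6.4 + 7.1) / 6 = 5.0333%
Mean R_m = (-7.7 + 10.8 + 1.2 + 9.6 + 2.8 + 6.6) / 6 = 3.8833%
Σ(R_i − R̄_i)(R_m − R̄_m) = 250.0833  ⇒  Cov = 250.0833 / 6 = 41.6806
Σ(R_m − R̄_m)² = 230.4483  ⇒  Var(R_m) = 230.4483 / 6 = 38.4081
β = Cov / Var(R_m) = 41.6806 / 38.4081 = 1.0852
E(R) = R_f + β × MRP = 1.85% + 1.0852 × 6.90% = 9.34%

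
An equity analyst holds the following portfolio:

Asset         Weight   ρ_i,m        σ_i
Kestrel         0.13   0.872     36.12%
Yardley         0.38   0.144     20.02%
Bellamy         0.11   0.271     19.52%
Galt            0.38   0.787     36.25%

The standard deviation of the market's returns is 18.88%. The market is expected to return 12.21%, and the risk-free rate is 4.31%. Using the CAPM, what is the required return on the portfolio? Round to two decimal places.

11.26%

β_Kestrel = 0.872 × 36.12% / 18.88% = 1.6683
β_Yardley = 0.144 × 20.02% / 18.88% = 0.1527
β_Bellamy = 0.271 × 19.52% / 18.88% = 0.2802
β_Galt = 0.787 × 36.25% / 18.88% = 1.5111
β_P = Σ w_i β_i = 0.13×1.6683 + 0.38×0.1527 + 0.11×0.2802 + 0.38×1.5111 = 0.8799
MRP = 12.21% − 4.31% = 7.90%
E(R_P) = R_f + β_P × MRP = 4.31% + 0.8799 × 7.90% = 11.26%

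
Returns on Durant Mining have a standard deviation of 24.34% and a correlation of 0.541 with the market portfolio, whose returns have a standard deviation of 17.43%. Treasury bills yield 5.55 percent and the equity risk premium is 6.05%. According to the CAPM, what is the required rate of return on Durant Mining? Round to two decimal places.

β = ρ × σ_i / σ_m = 0.541 × 24.34% / 17.43% = 0.7555
E(R) = 5.55% + 0.7555 × 6.05% = 10.12%

10.12%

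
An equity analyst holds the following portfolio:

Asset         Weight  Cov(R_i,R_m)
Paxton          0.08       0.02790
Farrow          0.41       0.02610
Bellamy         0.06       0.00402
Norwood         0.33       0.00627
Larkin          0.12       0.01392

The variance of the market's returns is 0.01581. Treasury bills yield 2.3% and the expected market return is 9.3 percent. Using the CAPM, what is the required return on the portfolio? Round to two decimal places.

9.79%

β_Paxton = 0.02790 / 0.01581 = 1.7647
β_Farrow = 0.02610 / 0.01581 = 1.6509
β_Bellamy = 0.00402 / 0.01581 = 0.2543
β_Norwood = 0.00627 / 0.01581 = 0.3966
β_Larkin = 0.01392 / 0.01581 = 0.8805
β_P = Σ w_i β_i = 0.08×1.7647 + 0.41×1.6509 + 0.06×0.2543 + 0.33×0.3966 + 0.12×0.8805 = 1.0698
MRP = 9.3% − 2.3% = 7.00%
E(R_P) = R_f + β_P × MRP = 2.3% + 1.0698 × 7.0% = 9.79%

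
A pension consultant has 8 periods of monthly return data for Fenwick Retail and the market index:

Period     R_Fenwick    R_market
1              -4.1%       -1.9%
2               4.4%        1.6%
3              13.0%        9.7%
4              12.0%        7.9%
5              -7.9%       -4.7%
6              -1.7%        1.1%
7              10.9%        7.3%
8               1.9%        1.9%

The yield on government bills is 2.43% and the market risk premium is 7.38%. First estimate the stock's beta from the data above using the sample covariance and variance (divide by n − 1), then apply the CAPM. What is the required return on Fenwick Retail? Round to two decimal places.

Mean R_i = (-4.1 + 4.4 + 13.0 + 12.0 − 7.9 − 1.7 + 10.9 + 1.9) / 8 = 3.5625%
Mean R_m = (-1.9 + 1.6 + 9.7 + 7.9 − 4.7 + 1.1 + 7.3 + 1.9) / 8 = 2.8625%
Σ(R_i − R̄_i)(R_m − R̄_m) = 272.5888  ⇒  Cov = 272.5888 / 7 = 38.9413
Σ(R_m − R̄_m)² = 177.3188  ⇒  Var(R_m) = 177.3188 / 7 = 25.3313
β = Cov / Var(R_m) = 38.9413 / 25.3313 = 1.5373
E(R) = R_f + β × MRP = 2.43% + 1.5373 × 7.38% = 13.78%

13.78%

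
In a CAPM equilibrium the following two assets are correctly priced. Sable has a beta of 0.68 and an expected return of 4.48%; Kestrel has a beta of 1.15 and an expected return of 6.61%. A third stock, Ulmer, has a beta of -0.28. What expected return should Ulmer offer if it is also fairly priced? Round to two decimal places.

MRP (SML slope) = (6.61% − 4.48%) / (1.15 − 0.68) = 2.13% / 0.47 = 4.5319%
R_f (intercept) = 4.48% − 0.68 × 4.5319% = 1.3983%
E(R_Ulmer) = R_f + β × MRP = 1.3983% + -0.28 × 4.5319% = 0.13%

0.13%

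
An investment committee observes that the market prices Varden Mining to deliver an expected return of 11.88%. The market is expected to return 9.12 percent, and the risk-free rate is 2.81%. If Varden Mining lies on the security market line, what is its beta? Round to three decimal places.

1.437

MRP = 9.12% − 2.81% = 6.31%
β = (E(R) − R_f) / MRP = (11.88% − 2.81%) / 6.31% = 9.07% / 6.31% = 1.437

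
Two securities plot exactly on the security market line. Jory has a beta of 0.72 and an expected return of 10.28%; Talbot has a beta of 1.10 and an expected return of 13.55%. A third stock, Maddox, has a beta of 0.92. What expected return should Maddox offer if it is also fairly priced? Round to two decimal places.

MRP (SML slope) = (13.55% − 10.28%) / (1.10 − 0.72) = 3.27% / 0.38 = 8.6053%
R_f (intercept) = 10.28% − 0.72 × 8.6053% = 4.0842%
E(R_Maddox) = R_f + β × MRP = 4.0842% + 0.92 × 8.6053% = 12.00%

12.00%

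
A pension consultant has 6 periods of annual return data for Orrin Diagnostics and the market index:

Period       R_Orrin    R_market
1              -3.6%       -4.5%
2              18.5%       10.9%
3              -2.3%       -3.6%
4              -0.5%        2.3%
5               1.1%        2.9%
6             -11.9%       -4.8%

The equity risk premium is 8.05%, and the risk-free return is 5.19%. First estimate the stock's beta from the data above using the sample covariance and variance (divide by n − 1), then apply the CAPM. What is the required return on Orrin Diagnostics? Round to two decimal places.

Mean R_i = (-3.6 + 18.5 − 2.3 − 0.5 + 1.1 − 11.9) / 6 = 0.2167%
Mean R_m = (-4.5 + 10.9 − 3.6 + 2.3 + 2.9 − 4.8) / 6 = 0.5333%
Σ(R_i − R̄_i)(R_m − R̄_m) = 284.5967  ⇒  Cov = 284.5967 / 5 = 56.9193
Σ(R_m − R̄_m)² = 187.0533  ⇒  Var(R_m) = 187.0533 / 5 = 37.4107
β = Cov / Var(R_m) = 56.9193 / 37.4107 = 1.5215
E(R) = R_f + β × MRP = 5.19% + 1.5215 × 8.05% = 17.44%

17.44%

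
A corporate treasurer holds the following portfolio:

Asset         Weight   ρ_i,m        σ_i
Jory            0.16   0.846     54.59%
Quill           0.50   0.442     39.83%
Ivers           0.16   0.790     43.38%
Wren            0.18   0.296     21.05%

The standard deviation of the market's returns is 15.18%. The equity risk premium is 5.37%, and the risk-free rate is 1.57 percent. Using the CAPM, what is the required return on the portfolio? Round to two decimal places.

9.63%

β_Jory = 0.846 × 54.59% / 15.18% = 3.0424
β_Quill = 0.442 × 39.83% / 15.18% = 1.1597
β_Ivers = 0.790 × 43.38% / 15.18% = 2.2576
β_Wren = 0.296 × 21.05% / 15.18% = 0.4105
β_P = Σ w_i β_i = 0.16×3.0424 + 0.50×1.1597 + 0.16×2.2576 + 0.18×0.4105 = 1.5017
E(R_P) = R_f + β_P × MRP = 1.57% + 1.5017 × 5.37% = 9.63%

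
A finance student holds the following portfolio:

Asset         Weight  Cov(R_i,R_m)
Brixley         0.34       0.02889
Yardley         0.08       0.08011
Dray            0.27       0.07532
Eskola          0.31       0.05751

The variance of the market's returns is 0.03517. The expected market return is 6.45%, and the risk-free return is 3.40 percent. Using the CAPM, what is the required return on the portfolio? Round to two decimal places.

β_Brixley = 0.02889 / 0.03517 = 0.8214
β_Yardley = 0.08011 / 0.03517 = 2.2778
β_Dray = 0.07532 / 0.03517 = 2.1416
β_Eskola = 0.05751 / 0.03517 = 1.6352
β_P = Σ w_i β_i = 0.34×0.8214 + 0.08×2.2778 + 0.27×2.1416 + 0.31×1.6352 = 1.5466
MRP = 6.45% − 3.40% = 3.05%
E(R_P) = R_f + β_P × MRP = 3.40% + 1.5466 × 3.05% = 8.12%

8.12%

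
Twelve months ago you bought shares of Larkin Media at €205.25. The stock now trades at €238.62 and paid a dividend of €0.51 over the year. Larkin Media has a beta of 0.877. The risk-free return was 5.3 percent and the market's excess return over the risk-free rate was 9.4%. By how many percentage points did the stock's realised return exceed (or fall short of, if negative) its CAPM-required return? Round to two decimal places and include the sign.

+2.96%

Realised HPR = (P1 + D1 − P0) / P0 = (238.62 + 0.51 − 205.25) / 205.25 = 33.88 / 205.25 = 16.5067%
CAPM required = R_f + β·MRP = 5.3% + 0.877 × 9.4% = 13.5438%
α = realised − required = 16.5067% − 13.5438% = +2.96%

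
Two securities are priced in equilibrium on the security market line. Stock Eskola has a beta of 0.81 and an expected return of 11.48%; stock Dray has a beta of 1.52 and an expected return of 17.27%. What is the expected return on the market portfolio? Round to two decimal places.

13.03%

Both satisfy E(R) = R_f + β·MRP, so the slope of the SML is
MRP = (17.27% − 11.48%) / (1.52 − 0.81) = 5.79% / 0.71 = 8.1549%
R_f = E(R_Eskola) − β_Eskola·MRP = 11.48% − 0.81 × 8.1549% = 4.8745%
E(R_m) = R_f + MRP = 4.8745% + 8.1549% = 13.03%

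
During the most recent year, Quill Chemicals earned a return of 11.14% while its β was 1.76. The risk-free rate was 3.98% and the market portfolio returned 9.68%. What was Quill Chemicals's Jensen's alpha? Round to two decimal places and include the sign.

Market excess return = 9.68% − 3.98% = 5.70%
CAPM benchmark = R_f + β(R_m − R_f) = 3.98% + 1.76 × 5.70% = 14.0120%
α = actual − benchmark = 11.14% − 14.0120% = -2.87%

-2.87%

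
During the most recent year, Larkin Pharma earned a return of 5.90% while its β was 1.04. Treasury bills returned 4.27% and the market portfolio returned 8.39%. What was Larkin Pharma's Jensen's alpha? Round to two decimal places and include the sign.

-2.65%

Market excess return = 8.39% − 4.27% = 4.12%
CAPM benchmark = R_f + β(R_m − R_f) = 4.27% + 1.04 × 4.12% = 8.5548%
α = actual − benchmark = 5.90% − 8.5548% = -2.65%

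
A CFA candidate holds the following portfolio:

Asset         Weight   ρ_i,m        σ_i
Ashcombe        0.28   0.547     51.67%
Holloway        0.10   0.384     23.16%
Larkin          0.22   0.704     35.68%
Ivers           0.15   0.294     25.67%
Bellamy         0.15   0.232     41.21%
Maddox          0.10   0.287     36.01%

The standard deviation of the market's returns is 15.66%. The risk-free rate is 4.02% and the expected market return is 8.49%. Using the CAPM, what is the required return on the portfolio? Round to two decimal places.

9.14%

β_Ashcombe = 0.547 × 51.67% / 15.66% = 1.8048
β_Holloway = 0.384 × 23.16% / 15.66% = 0.5679
β_Larkin = 0.704 × 35.68% / 15.66% = 1.6040
β_Ivers = 0.294 × 25.67% / 15.66% = 0.4819
β_Bellamy = 0.232 × 41.21% / 15.66% = 0.6105
β_Maddox = 0.287 × 36.01% / 15.66% = 0.6600
β_P = Σ w_i β_i = 0.28×1.8048 + 0.10×0.5679 + 0.22×1.6040 + 0.15×0.4819 + 0.15×0.6105 + 0.10×0.6600 = 1.1449
MRP = 8.49% − 4.02% = 4.47%
E(R_P) = R_f + β_P × MRP = 4.02% + 1.1449 × 4.47% = 9.14%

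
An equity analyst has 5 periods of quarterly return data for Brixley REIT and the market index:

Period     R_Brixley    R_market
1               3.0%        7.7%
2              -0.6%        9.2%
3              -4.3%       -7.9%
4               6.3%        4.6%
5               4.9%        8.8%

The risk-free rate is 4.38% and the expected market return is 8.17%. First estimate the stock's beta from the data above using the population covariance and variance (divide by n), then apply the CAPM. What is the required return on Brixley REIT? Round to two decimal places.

5.90%

Mean R_i = (3.0 − 0.6 − 4.3 + 6.3 + 4.9) / 5 = 1.8600%
Mean R_m = (7.7 + 9.2 − 7.9 + 4.6 + 8.8) / 5 = 4.4800%
Σ(R_i − R̄_i)(R_m − R̄_m) = 81.9860  ⇒  Cov = 81.9860 / 5 = 16.3972
Σ(R_m − R̄_m)² = 204.5880  ⇒  Var(R_m) = 204.5880 / 5 = 40.9176
β = Cov / Var(R_m) = 16.3972 / 40.9176 = 0.4007
MRP = 8.17% − 4.38% = 3.79%
E(R) = R_f + β × MRP = 4.38% + 0.4007 × 3.79% = 5.90%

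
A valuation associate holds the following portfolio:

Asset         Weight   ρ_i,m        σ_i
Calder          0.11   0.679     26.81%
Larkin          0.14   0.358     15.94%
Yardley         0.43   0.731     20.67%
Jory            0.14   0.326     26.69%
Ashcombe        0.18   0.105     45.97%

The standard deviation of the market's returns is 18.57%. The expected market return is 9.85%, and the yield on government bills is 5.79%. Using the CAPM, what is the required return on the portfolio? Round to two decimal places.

β_Calder = 0.679 × 26.81% / 18.57% = 0.9803
β_Larkin = 0.358 × 15.94% / 18.57% = 0.3073
β_Yardley = 0.731 × 20.67% / 18.57% = 0.8137
β_Jory = 0.326 × 26.69% / 18.57% = 0.4685
β_Ashcombe = 0.105 × 45.97% / 18.57% = 0.2599
β_P = Σ w_i β_i = 0.11×0.9803 + 0.14×0.3073 + 0.43×0.8137 + 0.14×0.4685 + 0.18×0.2599 = 0.6131
MRP = 9.85% − 5.79% = 4.06%
E(R_P) = R_f + β_P × MRP = 5.79% + 0.6131 × 4.06% = 8.28%

8.28%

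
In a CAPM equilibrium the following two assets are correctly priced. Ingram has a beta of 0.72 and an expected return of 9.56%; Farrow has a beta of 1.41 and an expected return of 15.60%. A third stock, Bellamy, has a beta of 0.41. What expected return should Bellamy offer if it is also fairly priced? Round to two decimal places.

MRP (SML slope) = (15.60% − 9.56%) / (1.41 − 0.72) = 6.04% / 0.69 = 8.7536%
R_f (intercept) = 9.56% − 0.72 × 8.7536% = 3.2574%
E(R_Bellamy) = R_f + β × MRP = 3.2574% + 0.41 × 8.7536% = 6.85%

6.85%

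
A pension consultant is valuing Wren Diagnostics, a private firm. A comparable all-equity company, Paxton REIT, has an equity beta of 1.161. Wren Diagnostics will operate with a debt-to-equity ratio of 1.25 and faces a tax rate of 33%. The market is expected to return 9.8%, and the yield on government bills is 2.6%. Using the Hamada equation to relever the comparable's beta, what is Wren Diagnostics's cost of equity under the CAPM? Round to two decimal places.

β_L = β_U × [1 + (1 − t)(D/E)] = 1.161 × [1 + (1 − 0.33) × 1.25]
    = 1.161 × [1 + 0.67 × 1.25] = 1.161 × 1.8375 = 2.1333
MRP = 9.8% − 2.6% = 7.20%
E(R) = R_f + β_L × MRP = 2.6% + 2.1333 × 7.2% = 17.96%

17.96%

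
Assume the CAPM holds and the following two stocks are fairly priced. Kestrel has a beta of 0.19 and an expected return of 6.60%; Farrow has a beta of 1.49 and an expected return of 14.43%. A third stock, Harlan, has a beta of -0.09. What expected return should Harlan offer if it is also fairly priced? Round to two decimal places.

MRP (SML slope) = (14.43% − 6.60%) / (1.49 − 0.19) = 7.83% / 1.30 = 6.0231%
R_f (intercept) = 6.60% − 0.19 × 6.0231% = 5.4556%
E(R_Harlan) = R_f + β × MRP = 5.4556% + -0.09 × 6.0231% = 4.91%

4.91%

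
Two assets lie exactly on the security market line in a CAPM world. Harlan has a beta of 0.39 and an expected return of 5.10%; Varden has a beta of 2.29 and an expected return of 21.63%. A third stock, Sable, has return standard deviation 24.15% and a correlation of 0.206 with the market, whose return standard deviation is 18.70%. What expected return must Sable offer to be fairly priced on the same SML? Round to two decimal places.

4.02%

MRP = (21.63% − 5.10%) / (2.29 − 0.39) = 8.7000%
R_f = 5.10% − 0.39 × 8.7000% = 1.7070%
β_Sable = ρ·σ_i/σ_m = 0.206 × 24.15 / 18.70 = 0.2660
E(R_Sable) = R_f + β × MRP = 1.7070% + 0.2660 × 8.7000% = 4.02%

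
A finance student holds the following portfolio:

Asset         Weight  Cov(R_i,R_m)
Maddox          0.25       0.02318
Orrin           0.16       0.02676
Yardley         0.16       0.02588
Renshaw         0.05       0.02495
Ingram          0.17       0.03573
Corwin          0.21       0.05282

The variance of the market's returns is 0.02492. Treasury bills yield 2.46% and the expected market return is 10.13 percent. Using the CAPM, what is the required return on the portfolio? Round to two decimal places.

12.50%

β_Maddox = 0.02318 / 0.02492 = 0.9302
β_Orrin = 0.02676 / 0.02492 = 1.0738
β_Yardley = 0.02588 / 0.02492 = 1.0385
β_Renshaw = 0.02495 / 0.02492 = 1.0012
β_Ingram = 0.03573 / 0.02492 = 1.4338
β_Corwin = 0.05282 / 0.02492 = 2.1196
β_P = Σ w_i β_i = 0.25×0.9302 + 0.16×1.0738 + 0.16×1.0385 + 0.05×1.0012 + 0.17×1.4338 + 0.21×2.1196 = 1.3094
MRP = 10.13% − 2.46% = 7.67%
E(R_P) = R_f + β_P × MRP = 2.46% + 1.3094 × 7.67% = 12.50%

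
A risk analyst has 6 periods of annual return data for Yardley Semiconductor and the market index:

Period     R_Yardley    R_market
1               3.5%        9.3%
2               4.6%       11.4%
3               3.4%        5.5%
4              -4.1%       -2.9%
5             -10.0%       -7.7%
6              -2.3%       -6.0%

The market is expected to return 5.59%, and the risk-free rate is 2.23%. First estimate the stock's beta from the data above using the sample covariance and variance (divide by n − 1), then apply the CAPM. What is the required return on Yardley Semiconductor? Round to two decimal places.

Mean R_i = (3.5 + 4.6 + 3.4 − 4.1 − 10.0 − 2.3) / 6 = -0.8167%
Mean R_m = (9.3 + 11.4 + 5.5 − 2.9 − 7.7 − 6.0) / 6 = 1.6000%
Σ(R_i − R̄_i)(R_m − R̄_m) = 214.2200  ⇒  Cov = 214.2200 / 5 = 42.8440
Σ(R_m − R̄_m)² = 335.0400  ⇒  Var(R_m) = 335.0400 / 5 = 67.0080
β = Cov / Var(R_m) = 42.8440 / 67.0080 = 0.6394
MRP = 5.59% − 2.23% = 3.36%
E(R) = R_f + β × MRP = 2.23% + 0.6394 × 3.36% = 4.38%

4.38%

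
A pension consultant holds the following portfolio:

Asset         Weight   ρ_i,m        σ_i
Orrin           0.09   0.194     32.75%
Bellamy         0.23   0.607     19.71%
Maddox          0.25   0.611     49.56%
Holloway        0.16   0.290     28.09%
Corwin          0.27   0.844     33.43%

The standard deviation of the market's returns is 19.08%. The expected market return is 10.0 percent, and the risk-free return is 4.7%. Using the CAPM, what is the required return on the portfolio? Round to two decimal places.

β_Orrin = 0.194 × 32.75% / 19.08% = 0.3330
β_Bellamy = 0.607 × 19.71% / 19.08% = 0.6270
β_Maddox = 0.611 × 49.56% / 19.08% = 1.5871
β_Holloway = 0.290 × 28.09% / 19.08% = 0.4269
β_Corwin = 0.844 × 33.43% / 19.08% = 1.4788
β_P = Σ w_i β_i = 0.09×0.3330 + 0.23×0.6270 + 0.25×1.5871 + 0.16×0.4269 + 0.27×1.4788 = 1.0385
MRP = 10.0% − 4.7% = 5.30%
E(R_P) = R_f + β_P × MRP = 4.7% + 1.0385 × 5.3% = 10.20%

10.20%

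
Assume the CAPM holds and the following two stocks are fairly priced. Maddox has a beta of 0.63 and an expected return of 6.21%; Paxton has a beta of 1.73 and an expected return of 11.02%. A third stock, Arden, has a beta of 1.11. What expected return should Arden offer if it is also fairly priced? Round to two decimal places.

MRP (SML slope) = (11.02% − 6.21%) / (1.73 − 0.63) = 4.81% / 1.10 = 4.3727%
R_f (intercept) = 6.21% − 0.63 × 4.3727% = 3.4552%
E(R_Arden) = R_f + β × MRP = 3.4552% + 1.11 × 4.3727% = 8.31%

8.31%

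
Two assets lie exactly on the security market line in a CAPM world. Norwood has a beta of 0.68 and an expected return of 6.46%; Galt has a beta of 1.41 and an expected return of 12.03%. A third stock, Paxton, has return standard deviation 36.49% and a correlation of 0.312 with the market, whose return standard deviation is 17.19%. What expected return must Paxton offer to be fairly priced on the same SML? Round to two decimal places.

MRP = (12.03% − 6.46%) / (1.41 − 0.68) = 7.6301%
R_f = 6.46% − 0.68 × 7.6301% = 1.2715%
β_Paxton = ρ·σ_i/σ_m = 0.312 × 36.49 / 17.19 = 0.6623
E(R_Paxton) = R_f + β × MRP = 1.2715% + 0.6623 × 7.6301% = 6.32%

6.32%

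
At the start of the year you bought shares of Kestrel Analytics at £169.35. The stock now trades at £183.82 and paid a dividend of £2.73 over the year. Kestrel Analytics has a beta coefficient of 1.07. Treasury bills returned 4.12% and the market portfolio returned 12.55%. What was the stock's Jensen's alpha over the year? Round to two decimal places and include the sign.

Realised HPR = (P1 + D1 − P0) / P0 = (183.82 + 2.73 − 169.35) / 169.35 = 17.20 / 169.35 = 10.1565%
MRP = 12.55% − 4.12% = 8.43%
CAPM required = R_f + β·MRP = 4.12% + 1.07 × 8.43% = 13.1401%
α = realised − required = 10.1565% − 13.1401% = -2.98%

-2.98%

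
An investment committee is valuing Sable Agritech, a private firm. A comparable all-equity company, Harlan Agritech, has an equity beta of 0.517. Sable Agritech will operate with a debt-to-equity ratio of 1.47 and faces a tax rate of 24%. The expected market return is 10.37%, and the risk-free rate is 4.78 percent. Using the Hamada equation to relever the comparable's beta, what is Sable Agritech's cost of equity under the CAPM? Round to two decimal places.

β_L = β_U × [1 + (1 − t)(D/E)] = 0.517 × [1 + (1 − 0.24) × 1.47]
    = 0.517 × [1 + 0.76 × 1.47] = 0.517 × 2.1172 = 1.0946
MRP = 10.37% − 4.78% = 5.59%
E(R) = R_f + β_L × MRP = 4.78% + 1.0946 × 5.59% = 10.90%

10.90%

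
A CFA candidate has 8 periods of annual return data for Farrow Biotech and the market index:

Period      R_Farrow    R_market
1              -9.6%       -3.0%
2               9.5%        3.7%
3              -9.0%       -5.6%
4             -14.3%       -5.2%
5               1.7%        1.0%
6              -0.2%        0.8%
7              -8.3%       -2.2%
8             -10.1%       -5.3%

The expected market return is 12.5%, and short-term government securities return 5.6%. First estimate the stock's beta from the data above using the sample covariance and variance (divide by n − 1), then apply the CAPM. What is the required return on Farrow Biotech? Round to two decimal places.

20.51%

Mean R_i = (-9.6 + 9.5 − 9.0 − 14.3 + 1.7 − 0.2 − 8.3 − 10.1) / 8 = -5.0375%
Mean R_m = (-3.0 + 3.7 − 5.6 − 5.2 + 1.0 + 0.8 − 2.2 − 5.3) / 8 = -1.9750%
Σ(R_i − R̄_i)(R_m − R̄_m) = 182.4475  ⇒  Cov = 182.4475 / 7 = 26.0639
Σ(R_m − R̄_m)² = 84.4550  ⇒  Var(R_m) = 84.4550 / 7 = 12.0650
β = Cov / Var(R_m) = 26.0639 / 12.0650 = 2.1603
MRP = 12.5% − 5.6% = 6.90%
E(R) = R_f + β × MRP = 5.6% + 2.1603 × 6.9% = 20.51%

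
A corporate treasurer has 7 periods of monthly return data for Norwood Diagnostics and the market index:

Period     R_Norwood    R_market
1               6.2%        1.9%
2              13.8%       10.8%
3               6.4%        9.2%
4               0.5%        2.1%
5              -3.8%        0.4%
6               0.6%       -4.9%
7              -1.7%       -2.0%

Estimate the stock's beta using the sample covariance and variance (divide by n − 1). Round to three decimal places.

Mean R_i = (6.2 + 13.8 + 6.4 + 0.5 − 3.8 + 0.6 − 1.7) / 7 = 3.1429%
Mean R_m = (1.9 + 10.8 + 9.2 + 2.1 + 0.4 − 4.9 − 2.0) / 7 = 2.5000%
Σ(R_i − R̄_i)(R_m − R̄_m) = 164.6900  ⇒  Cov = 164.6900 / 6 = 27.4483
Σ(R_m − R̄_m)² = 193.7200  ⇒  Var(R_m) = 193.7200 / 6 = 32.2867
β = Cov / Var(R_m) = 27.4483 / 32.2867 = 0.8501

0.850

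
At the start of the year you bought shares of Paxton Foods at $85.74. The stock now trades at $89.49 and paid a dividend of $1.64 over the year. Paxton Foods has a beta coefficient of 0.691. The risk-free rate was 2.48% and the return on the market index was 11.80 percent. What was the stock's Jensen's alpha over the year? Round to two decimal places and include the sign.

-2.63%

Realised HPR = (P1 + D1 − P0) / P0 = (89.49 + 1.64 − 85.74) / 85.74 = 5.39 / 85.74 = 6.2864%
MRP = 11.80% − 2.48% = 9.32%
CAPM required = R_f + β·MRP = 2.48% + 0.691 × 9.32% = 8.92012%
α = realised − required = 6.2864% − 8.92012% = -2.63%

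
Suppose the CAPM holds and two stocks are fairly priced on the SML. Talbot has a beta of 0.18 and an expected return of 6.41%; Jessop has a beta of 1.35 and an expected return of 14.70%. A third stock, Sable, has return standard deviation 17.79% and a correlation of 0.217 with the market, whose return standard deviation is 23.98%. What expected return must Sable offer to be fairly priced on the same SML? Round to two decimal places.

6.28%

MRP = (14.70% − 6.41%) / (1.35 − 0.18) = 7.0855%
R_f = 6.41% − 0.18 × 7.0855% = 5.1346%
β_Sable = ρ·σ_i/σ_m = 0.217 × 17.79 / 23.98 = 0.1610
E(R_Sable) = R_f + β × MRP = 5.1346% + 0.1610 × 7.0855% = 6.28%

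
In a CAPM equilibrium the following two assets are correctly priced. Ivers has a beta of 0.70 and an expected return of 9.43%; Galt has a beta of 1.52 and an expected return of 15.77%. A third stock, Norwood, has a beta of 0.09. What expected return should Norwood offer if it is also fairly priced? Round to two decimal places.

4.71%

MRP (SML slope) = (15.77% − 9.43%) / (1.52 − 0.70) = 6.34% / 0.82 = 7.7317%
R_f (intercept) = 9.43% − 0.70 × 7.7317% = 4.0178%
E(R_Norwood) = R_f + β × MRP = 4.0178% + 0.09 × 7.7317% = 4.71%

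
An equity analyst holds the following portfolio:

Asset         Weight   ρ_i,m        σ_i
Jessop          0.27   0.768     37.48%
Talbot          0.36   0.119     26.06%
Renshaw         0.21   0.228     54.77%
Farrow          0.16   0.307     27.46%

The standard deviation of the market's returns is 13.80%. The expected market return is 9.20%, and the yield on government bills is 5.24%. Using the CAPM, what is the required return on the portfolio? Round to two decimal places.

8.93%

β_Jessop = 0.768 × 37.48% / 13.80% = 2.0858
β_Talbot = 0.119 × 26.06% / 13.80% = 0.2247
β_Renshaw = 0.228 × 54.77% / 13.80% = 0.9049
β_Farrow = 0.307 × 27.46% / 13.80% = 0.6109
β_P = Σ w_i β_i = 0.27×2.0858 + 0.36×0.2247 + 0.21×0.9049 + 0.16×0.6109 = 0.9318
MRP = 9.20% − 5.24% = 3.96%
E(R_P) = R_f + β_P × MRP = 5.24% + 0.9318 × 3.96% = 8.93%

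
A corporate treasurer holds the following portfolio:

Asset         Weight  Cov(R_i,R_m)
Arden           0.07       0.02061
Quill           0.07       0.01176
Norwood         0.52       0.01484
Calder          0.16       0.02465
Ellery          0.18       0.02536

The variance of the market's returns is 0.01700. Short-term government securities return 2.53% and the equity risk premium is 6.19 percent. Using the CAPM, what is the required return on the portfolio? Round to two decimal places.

9.26%

β_Arden = 0.02061 / 0.01700 = 1.2124
β_Quill = 0.01176 / 0.01700 = 0.6918
β_Norwood = 0.01484 / 0.01700 = 0.8729
β_Calder = 0.02465 / 0.01700 = 1.4500
β_Ellery = 0.02536 / 0.01700 = 1.4918
β_P = Σ w_i β_i = 0.07×1.2124 + 0.07×0.6918 + 0.52×0.8729 + 0.16×1.4500 + 0.18×1.4918 = 1.0877
E(R_P) = R_f + β_P × MRP = 2.53% + 1.0877 × 6.19% = 9.26%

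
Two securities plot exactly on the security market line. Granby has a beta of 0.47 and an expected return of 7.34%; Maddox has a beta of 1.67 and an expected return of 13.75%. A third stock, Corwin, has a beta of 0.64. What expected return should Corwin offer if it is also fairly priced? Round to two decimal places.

8.25%

MRP (SML slope) = (13.75% − 7.34%) / (1.67 − 0.47) = 6.41% / 1.20 = 5.3417%
R_f (intercept) = 7.34% − 0.47 × 5.3417% = 4.8294%
E(R_Corwin) = R_f + β × MRP = 4.8294% + 0.64 × 5.3417% = 8.25%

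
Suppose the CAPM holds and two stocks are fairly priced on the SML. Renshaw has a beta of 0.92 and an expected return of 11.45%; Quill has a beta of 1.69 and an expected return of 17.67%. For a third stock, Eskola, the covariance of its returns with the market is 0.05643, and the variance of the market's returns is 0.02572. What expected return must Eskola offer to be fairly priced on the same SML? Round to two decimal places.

MRP = (17.67% − 11.45%) / (1.69 − 0.92) = 8.0779%
R_f = 11.45% − 0.92 × 8.0779% = 4.0183%
β_Eskola = Cov / Var(R_m) = 0.05643 / 0.02572 = 2.1940
E(R_Eskola) = R_f + β × MRP = 4.0183% + 2.1940 × 8.0779% = 21.74%

21.74%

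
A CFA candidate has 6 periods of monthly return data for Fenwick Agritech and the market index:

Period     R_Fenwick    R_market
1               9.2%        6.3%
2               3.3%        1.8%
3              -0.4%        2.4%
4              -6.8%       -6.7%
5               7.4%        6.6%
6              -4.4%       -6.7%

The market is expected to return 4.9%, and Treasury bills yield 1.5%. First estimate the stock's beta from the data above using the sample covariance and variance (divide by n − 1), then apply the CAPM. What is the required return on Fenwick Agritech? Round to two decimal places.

Mean R_i = (9.2 + 3.3 − 0.4 − 6.8 + 7.4 − 4.4) / 6 = 1.3833%
Mean R_m = (6.3 + 1.8 + 2.4 − 6.7 + 6.6 − 6.7) / 6 = 0.6167%
Σ(R_i − R̄_i)(R_m − R̄_m) = 181.7017  ⇒  Cov = 181.7017 / 5 = 36.3403
Σ(R_m − R̄_m)² = 179.7483  ⇒  Var(R_m) = 179.7483 / 5 = 35.9497
β = Cov / Var(R_m) = 36.3403 / 35.9497 = 1.0109
MRP = 4.9% − 1.5% = 3.40%
E(R) = R_f + β × MRP = 1.5% + 1.0109 × 3.4% = 4.94%

4.94%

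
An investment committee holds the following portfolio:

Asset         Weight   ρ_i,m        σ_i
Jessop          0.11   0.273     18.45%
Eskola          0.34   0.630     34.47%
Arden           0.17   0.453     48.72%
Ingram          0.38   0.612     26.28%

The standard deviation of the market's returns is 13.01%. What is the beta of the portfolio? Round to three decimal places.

1.368

β_Jessop = 0.273 × 18.45% / 13.01% = 0.3872
β_Eskola = 0.630 × 34.47% / 13.01% = 1.6692
β_Arden = 0.453 × 48.72% / 13.01% = 1.6964
β_Ingram = 0.612 × 26.28% / 13.01% = 1.2362
β_P = Σ w_i β_i = 0.11×0.3872 + 0.34×1.6692 + 0.17×1.6964 + 0.38×1.2362 = 1.3683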